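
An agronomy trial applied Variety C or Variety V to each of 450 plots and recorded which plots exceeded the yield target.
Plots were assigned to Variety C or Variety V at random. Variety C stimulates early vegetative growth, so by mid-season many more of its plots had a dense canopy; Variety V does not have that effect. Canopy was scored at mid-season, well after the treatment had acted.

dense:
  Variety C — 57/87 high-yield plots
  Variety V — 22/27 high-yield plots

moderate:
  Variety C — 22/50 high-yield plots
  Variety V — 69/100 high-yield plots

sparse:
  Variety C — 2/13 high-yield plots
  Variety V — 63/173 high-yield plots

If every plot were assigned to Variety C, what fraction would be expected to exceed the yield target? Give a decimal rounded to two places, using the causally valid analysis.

0.54

Because the variety influences mid-season canopy, mid-season canopy is a post-treatment mediator, not a confounder. Stratifying on it would bias the estimate; the causal effect is the crude pooled difference.
So P(outcome | do(Variety C)) is just the pooled rate for Variety C: 81/150 = 0.540.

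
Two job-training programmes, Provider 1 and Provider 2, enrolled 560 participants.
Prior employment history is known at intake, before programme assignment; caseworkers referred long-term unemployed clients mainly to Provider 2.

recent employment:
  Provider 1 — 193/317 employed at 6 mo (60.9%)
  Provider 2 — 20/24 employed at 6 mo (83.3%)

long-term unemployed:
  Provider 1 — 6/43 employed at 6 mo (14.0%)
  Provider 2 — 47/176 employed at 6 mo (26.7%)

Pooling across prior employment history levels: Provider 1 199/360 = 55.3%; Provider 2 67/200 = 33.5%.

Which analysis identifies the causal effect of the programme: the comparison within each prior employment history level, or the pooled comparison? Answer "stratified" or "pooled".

The imbalance in prior employment history arose from how participants were allocated, not from anything the programme did; and prior employment history independently affects the outcome. The pooled gap is confounded — condition on prior employment history.
Within each level — recent employment: 60.9% vs 83.3%; long-term unemployed: 14.0% vs 26.7% — Provider 2 is higher every time.

stratified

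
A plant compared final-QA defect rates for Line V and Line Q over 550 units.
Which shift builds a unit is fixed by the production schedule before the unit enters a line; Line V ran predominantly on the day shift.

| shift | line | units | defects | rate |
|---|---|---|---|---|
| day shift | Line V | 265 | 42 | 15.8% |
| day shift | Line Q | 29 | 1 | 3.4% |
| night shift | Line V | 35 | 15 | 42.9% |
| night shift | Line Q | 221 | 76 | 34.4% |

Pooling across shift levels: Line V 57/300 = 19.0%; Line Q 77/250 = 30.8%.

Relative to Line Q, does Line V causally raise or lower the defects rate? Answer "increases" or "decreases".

Line Q is lower inside every shift stratum but Line V is lower in aggregate. Whether to stratify depends on how shift relates to the line.
The imbalance in shift arose from how units were allocated, not from anything the line did; and shift independently affects the outcome. The pooled gap is confounded — condition on shift.
Within each level — day shift: 15.8% vs 3.4%; night shift: 42.9% vs 34.4% — Line Q is lower every time.

increases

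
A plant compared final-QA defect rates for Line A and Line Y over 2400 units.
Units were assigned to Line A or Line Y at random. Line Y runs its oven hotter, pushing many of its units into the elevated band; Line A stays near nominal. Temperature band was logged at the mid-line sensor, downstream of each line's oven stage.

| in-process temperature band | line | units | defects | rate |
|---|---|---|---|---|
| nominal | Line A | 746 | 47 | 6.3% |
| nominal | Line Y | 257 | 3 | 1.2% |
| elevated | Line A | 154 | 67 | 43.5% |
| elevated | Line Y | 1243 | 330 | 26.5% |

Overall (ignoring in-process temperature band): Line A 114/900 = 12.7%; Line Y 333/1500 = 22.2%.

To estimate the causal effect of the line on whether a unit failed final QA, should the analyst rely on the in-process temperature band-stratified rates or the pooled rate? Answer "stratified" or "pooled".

The stratified and pooled comparisons disagree (Line Y wins within each in-process temperature band; Line A wins overall), so the answer turns on the causal role of in-process temperature band.
Stratifying would compare lines among units the lines themselves sorted into in-process temperature band groups — a form of selection on an intermediate. The unconditioned pooled rates give the total causal effect.
Pooled: Line A 12.7% vs Line Y 22.2%; Line A is lower overall.

pooled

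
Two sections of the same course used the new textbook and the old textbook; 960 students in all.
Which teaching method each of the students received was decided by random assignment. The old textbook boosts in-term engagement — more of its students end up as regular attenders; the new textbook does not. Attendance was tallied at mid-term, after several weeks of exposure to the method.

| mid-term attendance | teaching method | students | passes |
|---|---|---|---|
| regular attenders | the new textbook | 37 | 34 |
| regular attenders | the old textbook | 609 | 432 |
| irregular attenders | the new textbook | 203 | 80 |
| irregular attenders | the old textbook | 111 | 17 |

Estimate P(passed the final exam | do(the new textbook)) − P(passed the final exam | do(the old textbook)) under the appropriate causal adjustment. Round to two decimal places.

-0.15

Mid-term attendance lies on the pathway teaching method → mid-term attendance → outcome, so adjusting for it blocks the indirect effect. For the total causal effect of teaching method, use the unadjusted pooled rates.
The causal difference is the pooled difference: 0.475 − 0.624 = -0.149.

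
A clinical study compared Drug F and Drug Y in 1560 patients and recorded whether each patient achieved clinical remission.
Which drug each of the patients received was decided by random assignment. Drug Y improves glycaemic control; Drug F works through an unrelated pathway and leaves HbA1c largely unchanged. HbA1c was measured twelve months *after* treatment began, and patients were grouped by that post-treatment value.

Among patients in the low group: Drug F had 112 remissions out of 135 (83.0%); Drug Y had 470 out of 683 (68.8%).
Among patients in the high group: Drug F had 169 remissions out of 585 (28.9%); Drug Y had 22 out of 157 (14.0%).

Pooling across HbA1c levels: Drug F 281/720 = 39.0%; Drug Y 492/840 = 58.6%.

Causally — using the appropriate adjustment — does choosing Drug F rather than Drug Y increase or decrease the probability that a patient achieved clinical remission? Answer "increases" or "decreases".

Drug F is higher inside every HbA1c stratum but Drug Y is higher in aggregate. Whether to stratify depends on how HbA1c relates to the drug.
Because the drug influences HbA1c, HbA1c is a post-treatment mediator, not a confounder. Stratifying on it would bias the estimate; the causal effect is the crude pooled difference.
Pooled: Drug F 39.0% vs Drug Y 58.6%; Drug Y is higher overall.

decreases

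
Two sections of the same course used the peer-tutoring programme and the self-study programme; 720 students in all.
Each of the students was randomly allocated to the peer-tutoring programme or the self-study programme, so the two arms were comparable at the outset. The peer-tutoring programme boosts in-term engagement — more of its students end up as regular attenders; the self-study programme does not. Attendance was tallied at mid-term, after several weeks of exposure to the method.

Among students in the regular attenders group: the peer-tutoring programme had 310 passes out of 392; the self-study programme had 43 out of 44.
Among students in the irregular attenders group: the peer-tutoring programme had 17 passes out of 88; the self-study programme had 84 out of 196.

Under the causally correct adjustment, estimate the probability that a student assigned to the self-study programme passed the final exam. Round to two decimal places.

The mid-term attendance-specific comparison favours the self-study programme throughout, but the pooled figures favour the peer-tutoring programme. The question is whether to condition on mid-term attendance.
Mid-term attendance is recorded after the teaching method and is itself shifted by it — it sits on the causal path from teaching method to outcome. Conditioning on a mediator would strip out part of the effect we want; the pooled comparison gives the total causal effect.
So P(outcome | do(the self-study programme)) is just the pooled rate for the self-study programme: 127/240 = 0.529.

0.53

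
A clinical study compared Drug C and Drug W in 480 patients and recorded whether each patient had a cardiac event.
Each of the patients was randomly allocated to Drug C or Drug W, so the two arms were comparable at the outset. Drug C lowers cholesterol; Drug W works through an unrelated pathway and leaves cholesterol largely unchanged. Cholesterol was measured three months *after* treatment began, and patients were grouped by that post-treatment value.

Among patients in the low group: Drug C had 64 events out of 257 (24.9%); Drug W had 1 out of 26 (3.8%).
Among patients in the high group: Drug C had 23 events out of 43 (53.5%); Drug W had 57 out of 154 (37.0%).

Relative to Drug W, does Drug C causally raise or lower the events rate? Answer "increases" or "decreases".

decreases

Stratifying would compare drugs among patients the drugs themselves sorted into cholesterol groups — a form of selection on an intermediate. The unconditioned pooled rates give the total causal effect.
Pooled: Drug C 29.0% vs Drug W 32.2%; Drug C is lower overall.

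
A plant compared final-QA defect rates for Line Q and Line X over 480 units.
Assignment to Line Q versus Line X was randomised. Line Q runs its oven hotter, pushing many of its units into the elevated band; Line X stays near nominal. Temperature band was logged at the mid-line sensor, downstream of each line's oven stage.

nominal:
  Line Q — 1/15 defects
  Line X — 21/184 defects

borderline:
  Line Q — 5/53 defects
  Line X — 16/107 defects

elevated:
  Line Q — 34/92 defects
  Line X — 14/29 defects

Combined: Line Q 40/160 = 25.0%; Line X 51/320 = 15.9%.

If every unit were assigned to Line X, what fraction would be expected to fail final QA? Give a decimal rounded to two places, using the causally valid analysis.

0.16

In-process temperature band is downstream of the line. One should not condition on a consequence of treatment, so the overall rates are the right comparison.
So P(outcome | do(Line X)) is just the pooled rate for Line X: 51/320 = 0.159.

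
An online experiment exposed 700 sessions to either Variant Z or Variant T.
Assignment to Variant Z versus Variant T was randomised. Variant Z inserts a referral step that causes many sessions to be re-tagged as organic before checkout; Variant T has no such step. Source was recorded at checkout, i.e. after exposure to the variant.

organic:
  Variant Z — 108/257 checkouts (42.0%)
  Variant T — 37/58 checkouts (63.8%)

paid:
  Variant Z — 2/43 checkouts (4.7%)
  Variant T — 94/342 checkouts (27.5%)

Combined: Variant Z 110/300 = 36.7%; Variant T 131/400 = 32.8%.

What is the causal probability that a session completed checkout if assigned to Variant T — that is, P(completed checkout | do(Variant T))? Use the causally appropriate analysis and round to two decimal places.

0.33

Traffic source lies on the pathway variant → traffic source → outcome, so adjusting for it blocks the indirect effect. For the total causal effect of variant, use the unadjusted pooled rates.
So P(outcome | do(Variant T)) is just the pooled rate for Variant T: 131/400 = 0.328.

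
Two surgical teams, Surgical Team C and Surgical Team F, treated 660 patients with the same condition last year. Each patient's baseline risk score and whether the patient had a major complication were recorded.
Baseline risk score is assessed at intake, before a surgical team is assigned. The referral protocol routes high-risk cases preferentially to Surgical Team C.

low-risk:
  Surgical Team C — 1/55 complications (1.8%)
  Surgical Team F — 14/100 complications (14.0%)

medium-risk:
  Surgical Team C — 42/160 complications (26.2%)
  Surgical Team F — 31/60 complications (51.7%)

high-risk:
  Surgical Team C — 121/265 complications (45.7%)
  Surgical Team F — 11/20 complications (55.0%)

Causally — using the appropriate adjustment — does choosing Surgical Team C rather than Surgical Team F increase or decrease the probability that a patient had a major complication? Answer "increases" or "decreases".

decreases

Here baseline risk score is a common cause — it drives both which surgical team a case falls under and the outcome. The crude comparison mixes populations; the stratum-specific rates are the causally relevant ones.
Within each level — low-risk: 1.8% vs 14.0%; medium-risk: 26.2% vs 51.7%; high-risk: 45.7% vs 55.0% — Surgical Team C is lower every time.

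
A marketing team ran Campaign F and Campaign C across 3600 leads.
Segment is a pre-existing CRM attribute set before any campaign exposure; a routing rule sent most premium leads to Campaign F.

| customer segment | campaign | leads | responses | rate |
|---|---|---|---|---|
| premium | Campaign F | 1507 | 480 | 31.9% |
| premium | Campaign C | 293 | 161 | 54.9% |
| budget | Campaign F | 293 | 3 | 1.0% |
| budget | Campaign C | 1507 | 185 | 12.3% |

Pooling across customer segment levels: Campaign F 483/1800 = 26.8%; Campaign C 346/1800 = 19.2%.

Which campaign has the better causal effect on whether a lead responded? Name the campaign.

Campaign C

Since customer segment is a pre-existing factor (not a product of the campaign) and it affects the outcome on its own, it is a confounder. The stratified rates, not the pooled rate, identify the causal effect.
Within each level — premium: 31.9% vs 54.9%; budget: 1.0% vs 12.3% — Campaign C is higher every time.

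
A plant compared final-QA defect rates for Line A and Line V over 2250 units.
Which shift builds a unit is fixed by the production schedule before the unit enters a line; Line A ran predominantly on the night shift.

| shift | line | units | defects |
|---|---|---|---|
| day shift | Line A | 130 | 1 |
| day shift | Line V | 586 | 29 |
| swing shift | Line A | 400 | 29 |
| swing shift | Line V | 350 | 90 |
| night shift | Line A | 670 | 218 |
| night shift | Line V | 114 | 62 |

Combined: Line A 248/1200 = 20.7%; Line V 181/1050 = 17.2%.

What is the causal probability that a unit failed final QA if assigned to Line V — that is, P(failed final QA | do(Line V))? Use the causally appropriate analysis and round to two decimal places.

0.29

Within every shift level Line A has the lower rate, yet pooled Line V does — Simpson's reversal.
The imbalance in shift arose from how units were allocated, not from anything the line did; and shift independently affects the outcome. The pooled gap is confounded — condition on shift.
Standardising Line V to the population shift mix: 0.318·29/586 + 0.333·90/350 + 0.348·62/114 = 0.291.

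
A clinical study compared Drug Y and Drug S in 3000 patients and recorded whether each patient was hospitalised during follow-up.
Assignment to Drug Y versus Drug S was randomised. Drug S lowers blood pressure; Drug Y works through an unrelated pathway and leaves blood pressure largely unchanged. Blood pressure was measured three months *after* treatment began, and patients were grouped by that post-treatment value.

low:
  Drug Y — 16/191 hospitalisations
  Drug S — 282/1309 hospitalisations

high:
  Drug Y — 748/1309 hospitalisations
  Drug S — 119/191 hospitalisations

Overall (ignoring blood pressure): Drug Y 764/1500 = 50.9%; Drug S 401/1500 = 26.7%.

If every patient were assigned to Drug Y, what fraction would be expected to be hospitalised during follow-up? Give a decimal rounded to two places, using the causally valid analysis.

The blood pressure-specific comparison favours Drug Y throughout, but the pooled figures favour Drug S. The question is whether to condition on blood pressure.
Blood pressure here is a post-treatment variable shaped by the drug; conditioning on it would introduce bias rather than remove it. The overall comparison is the causal one.
So P(outcome | do(Drug Y)) is just the pooled rate for Drug Y: 764/1500 = 0.509.

0.51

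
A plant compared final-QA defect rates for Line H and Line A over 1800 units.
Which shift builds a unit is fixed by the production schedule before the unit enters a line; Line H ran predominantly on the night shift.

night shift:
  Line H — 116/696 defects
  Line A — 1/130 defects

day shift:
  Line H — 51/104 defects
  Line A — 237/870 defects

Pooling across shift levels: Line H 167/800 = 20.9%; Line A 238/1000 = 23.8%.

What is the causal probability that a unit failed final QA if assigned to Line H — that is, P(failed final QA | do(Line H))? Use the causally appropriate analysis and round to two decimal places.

Within every shift level Line A has the lower rate, yet pooled Line H does — Simpson's reversal.
Shift differs across lines for reasons unrelated to any effect of the line itself, and it separately predicts the outcome — a classic confounder. We must compare within shift levels.
Standardising Line H to the population shift mix: 0.459·116/696 + 0.541·51/104 = 0.342.

0.34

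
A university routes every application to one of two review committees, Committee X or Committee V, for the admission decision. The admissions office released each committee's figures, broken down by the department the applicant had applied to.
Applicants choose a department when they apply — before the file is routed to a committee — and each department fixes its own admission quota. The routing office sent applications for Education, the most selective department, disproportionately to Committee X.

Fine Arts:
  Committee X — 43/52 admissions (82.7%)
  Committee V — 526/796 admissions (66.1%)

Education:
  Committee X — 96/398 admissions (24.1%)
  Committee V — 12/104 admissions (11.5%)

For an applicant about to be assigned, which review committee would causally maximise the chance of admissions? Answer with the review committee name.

Department differs across review committees for reasons unrelated to any effect of the review committee itself, and it separately predicts the outcome — a classic confounder. We must compare within department levels.
Within each level — Fine Arts: 82.7% vs 66.1%; Education: 24.1% vs 11.5% — Committee X is higher every time.

Committee X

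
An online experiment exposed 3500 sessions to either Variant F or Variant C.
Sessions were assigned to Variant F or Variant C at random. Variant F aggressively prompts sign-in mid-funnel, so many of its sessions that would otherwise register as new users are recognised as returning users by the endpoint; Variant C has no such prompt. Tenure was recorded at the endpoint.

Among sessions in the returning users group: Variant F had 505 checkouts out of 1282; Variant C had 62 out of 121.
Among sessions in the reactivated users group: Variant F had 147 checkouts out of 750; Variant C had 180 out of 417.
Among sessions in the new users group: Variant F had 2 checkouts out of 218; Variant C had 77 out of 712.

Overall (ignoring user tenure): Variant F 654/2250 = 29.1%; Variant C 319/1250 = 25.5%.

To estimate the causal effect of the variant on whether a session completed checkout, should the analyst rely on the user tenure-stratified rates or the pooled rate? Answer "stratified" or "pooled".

pooled

Variant C is higher inside every user tenure stratum but Variant F is higher in aggregate. Whether to stratify depends on how user tenure relates to the variant.
User tenure is recorded after the variant and is itself shifted by it — it sits on the causal path from variant to outcome. Conditioning on a mediator would strip out part of the effect we want; the pooled comparison gives the total causal effect.
Pooled: Variant F 29.1% vs Variant C 25.5%; Variant F is higher overall.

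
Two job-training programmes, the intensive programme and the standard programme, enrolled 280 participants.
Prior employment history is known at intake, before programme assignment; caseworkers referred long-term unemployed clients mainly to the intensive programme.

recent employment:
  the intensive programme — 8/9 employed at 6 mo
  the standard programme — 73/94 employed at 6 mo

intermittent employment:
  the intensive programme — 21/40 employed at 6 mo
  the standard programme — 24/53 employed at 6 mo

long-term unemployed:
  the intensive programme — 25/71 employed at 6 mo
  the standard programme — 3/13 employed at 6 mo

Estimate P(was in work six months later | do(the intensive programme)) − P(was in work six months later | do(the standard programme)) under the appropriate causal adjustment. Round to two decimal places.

+0.10

the intensive programme is higher inside every prior employment history stratum but the standard programme is higher in aggregate. Whether to stratify depends on how prior employment history relates to the programme.
Here prior employment history is a common cause — it drives both which programme a case falls under and the outcome. The crude comparison mixes populations; the stratum-specific rates are the causally relevant ones.
Adjusting over the population distribution of prior employment history: 0.368·(0.889−0.777) + 0.332·(0.525−0.453) + 0.300·(0.352−0.231) = +0.102.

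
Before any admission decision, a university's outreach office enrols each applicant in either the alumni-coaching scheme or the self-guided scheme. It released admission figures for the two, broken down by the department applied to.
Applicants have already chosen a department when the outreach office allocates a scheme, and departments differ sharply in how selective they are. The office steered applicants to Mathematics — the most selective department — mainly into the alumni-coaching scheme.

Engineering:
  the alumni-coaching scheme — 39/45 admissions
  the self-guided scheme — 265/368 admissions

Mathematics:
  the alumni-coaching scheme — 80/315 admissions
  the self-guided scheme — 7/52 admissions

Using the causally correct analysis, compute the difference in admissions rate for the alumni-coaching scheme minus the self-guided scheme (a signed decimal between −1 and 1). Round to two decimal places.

+0.13

Department is set before the outreach scheme has any effect — it is not caused by the outreach scheme — and it independently drives the outcome. That makes it a confounder, so the causal comparison is within department levels.
Adjusting over the population distribution of department: 0.529·(0.867−0.720) + 0.471·(0.254−0.135) = +0.134.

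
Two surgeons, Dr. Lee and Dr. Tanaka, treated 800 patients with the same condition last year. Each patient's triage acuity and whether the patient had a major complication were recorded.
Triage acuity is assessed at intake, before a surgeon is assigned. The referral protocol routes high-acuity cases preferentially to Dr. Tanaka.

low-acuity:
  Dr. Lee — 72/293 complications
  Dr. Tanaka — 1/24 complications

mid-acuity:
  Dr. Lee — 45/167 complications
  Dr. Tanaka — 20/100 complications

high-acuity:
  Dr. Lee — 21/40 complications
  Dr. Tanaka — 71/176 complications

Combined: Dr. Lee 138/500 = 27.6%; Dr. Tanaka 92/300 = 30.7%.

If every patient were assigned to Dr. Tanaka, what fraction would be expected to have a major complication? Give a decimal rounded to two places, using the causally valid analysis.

The triage acuity-specific comparison favours Dr. Tanaka throughout, but the pooled figures favour Dr. Lee. The question is whether to condition on triage acuity.
The imbalance in triage acuity arose from how patients were allocated, not from anything the surgeon did; and triage acuity independently affects the outcome. The pooled gap is confounded — condition on triage acuity.
Standardising Dr. Tanaka to the population triage acuity mix: 0.396·1/24 + 0.334·20/100 + 0.270·71/176 = 0.192.

0.19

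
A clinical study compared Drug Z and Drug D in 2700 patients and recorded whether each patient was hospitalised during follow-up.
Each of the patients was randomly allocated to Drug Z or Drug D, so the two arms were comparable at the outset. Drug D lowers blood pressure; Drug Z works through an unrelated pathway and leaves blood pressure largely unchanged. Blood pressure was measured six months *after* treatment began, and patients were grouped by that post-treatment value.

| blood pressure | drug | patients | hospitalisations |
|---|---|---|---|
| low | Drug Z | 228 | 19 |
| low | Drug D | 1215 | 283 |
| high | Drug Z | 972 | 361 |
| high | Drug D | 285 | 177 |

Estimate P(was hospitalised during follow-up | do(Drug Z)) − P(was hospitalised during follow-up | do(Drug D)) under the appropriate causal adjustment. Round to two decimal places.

+0.01

Blood pressure lies on the pathway drug → blood pressure → outcome, so adjusting for it blocks the indirect effect. For the total causal effect of drug, use the unadjusted pooled rates.
The causal difference is the pooled difference: 0.317 − 0.307 = +0.010.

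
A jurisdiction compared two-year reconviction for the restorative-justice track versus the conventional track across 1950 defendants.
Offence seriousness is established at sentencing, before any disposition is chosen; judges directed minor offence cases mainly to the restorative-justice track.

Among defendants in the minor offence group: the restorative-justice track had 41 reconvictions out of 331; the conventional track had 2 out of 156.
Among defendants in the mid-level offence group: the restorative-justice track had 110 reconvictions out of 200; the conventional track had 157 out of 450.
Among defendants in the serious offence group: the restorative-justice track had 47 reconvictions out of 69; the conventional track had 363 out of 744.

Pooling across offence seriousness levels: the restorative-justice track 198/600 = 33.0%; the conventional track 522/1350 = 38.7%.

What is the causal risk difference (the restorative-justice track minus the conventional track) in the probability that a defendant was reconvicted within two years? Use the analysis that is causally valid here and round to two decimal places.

+0.18

The stratified and pooled comparisons disagree (the conventional track wins within each offence seriousness; the restorative-justice track wins overall), so the answer turns on the causal role of offence seriousness.
The imbalance in offence seriousness arose from how defendants were allocated, not from anything the disposition did; and offence seriousness independently affects the outcome. The pooled gap is confounded — condition on offence seriousness.
Adjusting over the population distribution of offence seriousness: 0.250·(0.124−0.013) + 0.333·(0.550−0.349) + 0.417·(0.681−0.488) = +0.175.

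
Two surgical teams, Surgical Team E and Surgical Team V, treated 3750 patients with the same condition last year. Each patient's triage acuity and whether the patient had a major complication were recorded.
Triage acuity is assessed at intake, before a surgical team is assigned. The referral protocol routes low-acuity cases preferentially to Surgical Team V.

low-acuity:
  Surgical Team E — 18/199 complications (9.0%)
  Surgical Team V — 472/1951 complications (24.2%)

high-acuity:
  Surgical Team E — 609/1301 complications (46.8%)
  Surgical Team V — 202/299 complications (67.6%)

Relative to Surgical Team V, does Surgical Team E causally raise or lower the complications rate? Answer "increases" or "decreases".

Triage acuity is set before the surgical team has any effect — it is not caused by the surgical team — and it independently drives the outcome. That makes it a confounder, so the causal comparison is within triage acuity levels.
Within each level — low-acuity: 9.0% vs 24.2%; high-acuity: 46.8% vs 67.6% — Surgical Team E is lower every time.

decreases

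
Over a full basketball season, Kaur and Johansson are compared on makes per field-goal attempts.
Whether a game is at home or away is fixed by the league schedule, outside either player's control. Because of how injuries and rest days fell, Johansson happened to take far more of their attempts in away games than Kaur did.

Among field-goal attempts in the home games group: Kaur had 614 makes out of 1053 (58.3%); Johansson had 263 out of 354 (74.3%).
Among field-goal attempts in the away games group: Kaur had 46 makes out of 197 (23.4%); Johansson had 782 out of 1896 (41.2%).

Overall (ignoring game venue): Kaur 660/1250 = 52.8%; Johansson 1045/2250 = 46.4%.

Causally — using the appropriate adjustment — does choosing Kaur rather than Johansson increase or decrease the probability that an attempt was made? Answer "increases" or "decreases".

decreases

The stratified and pooled comparisons disagree (Johansson wins within each game venue; Kaur wins overall), so the answer turns on the causal role of game venue.
Game venue differs across players for reasons unrelated to any effect of the player itself, and it separately predicts the outcome — a classic confounder. We must compare within game venue levels.
Within each level — home games: 58.3% vs 74.3%; away games: 23.4% vs 41.2% — Johansson is higher every time.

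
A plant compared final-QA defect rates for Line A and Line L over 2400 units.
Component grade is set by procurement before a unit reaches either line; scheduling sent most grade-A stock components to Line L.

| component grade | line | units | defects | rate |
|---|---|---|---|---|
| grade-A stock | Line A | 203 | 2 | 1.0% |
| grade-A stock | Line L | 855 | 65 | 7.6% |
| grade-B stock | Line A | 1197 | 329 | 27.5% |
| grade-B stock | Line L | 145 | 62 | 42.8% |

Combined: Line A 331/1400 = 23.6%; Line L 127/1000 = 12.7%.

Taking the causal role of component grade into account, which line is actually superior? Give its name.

Within every component grade level Line A has the lower rate, yet pooled Line L does — Simpson's reversal.
Component grade differs across lines for reasons unrelated to any effect of the line itself, and it separately predicts the outcome — a classic confounder. We must compare within component grade levels.
Within each level — grade-A stock: 1.0% vs 7.6%; grade-B stock: 27.5% vs 42.8% — Line A is lower every time.

Line A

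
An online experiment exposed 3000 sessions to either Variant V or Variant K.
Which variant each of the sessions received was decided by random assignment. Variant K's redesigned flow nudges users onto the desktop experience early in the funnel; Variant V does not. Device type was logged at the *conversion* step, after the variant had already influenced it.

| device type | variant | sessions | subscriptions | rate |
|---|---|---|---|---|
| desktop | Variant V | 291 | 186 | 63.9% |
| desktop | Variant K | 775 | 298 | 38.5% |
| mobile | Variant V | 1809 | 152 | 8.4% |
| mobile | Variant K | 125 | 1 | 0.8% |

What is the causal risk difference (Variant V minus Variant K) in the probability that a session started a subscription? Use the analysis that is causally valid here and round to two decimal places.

Device type is recorded after the variant and is itself shifted by it — it sits on the causal path from variant to outcome. Conditioning on a mediator would strip out part of the effect we want; the pooled comparison gives the total causal effect.
The causal difference is the pooled difference: 0.161 − 0.332 = -0.171.

-0.17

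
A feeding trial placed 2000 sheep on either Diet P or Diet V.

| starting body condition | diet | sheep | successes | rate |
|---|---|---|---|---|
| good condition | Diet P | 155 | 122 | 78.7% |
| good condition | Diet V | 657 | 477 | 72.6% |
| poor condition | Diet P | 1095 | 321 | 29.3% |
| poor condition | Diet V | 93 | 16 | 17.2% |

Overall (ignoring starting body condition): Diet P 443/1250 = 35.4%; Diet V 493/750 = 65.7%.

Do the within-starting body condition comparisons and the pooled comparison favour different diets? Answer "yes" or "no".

yes

Within each starting body condition level (good condition 78.7% vs 72.6%; poor condition 29.3% vs 17.2%), Diet P has the higher rate every time. Pooled: 35.4% vs 65.7% — Diet V has the higher rate overall. The two comparisons disagree.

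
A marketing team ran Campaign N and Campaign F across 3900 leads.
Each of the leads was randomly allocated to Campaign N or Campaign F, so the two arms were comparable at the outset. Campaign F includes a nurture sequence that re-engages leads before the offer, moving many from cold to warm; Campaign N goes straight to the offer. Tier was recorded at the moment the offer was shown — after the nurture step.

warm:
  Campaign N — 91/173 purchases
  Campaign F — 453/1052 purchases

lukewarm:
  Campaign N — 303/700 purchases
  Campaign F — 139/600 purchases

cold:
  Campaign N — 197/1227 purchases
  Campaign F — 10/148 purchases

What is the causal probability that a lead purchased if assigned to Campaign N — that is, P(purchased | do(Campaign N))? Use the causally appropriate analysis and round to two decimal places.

The distribution of engagement tier is itself part of what the campaign does — it is an intermediate outcome. Holding it fixed would remove that part of the effect; the total effect is the pooled difference.
So P(outcome | do(Campaign N)) is just the pooled rate for Campaign N: 591/2100 = 0.281.

0.28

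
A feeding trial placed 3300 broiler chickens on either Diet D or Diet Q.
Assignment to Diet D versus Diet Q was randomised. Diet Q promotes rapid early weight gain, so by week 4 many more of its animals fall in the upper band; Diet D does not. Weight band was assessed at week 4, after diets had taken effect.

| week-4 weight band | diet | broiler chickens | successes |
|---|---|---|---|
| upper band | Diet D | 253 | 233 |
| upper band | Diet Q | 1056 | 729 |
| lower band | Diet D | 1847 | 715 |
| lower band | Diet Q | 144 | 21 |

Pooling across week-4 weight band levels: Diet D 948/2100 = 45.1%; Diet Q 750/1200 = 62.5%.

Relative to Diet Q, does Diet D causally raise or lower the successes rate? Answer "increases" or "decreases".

decreases

The stratified and pooled comparisons disagree (Diet D wins within each week-4 weight band; Diet Q wins overall), so the answer turns on the causal role of week-4 weight band.
Week-4 weight band is downstream of the diet. One should not condition on a consequence of treatment, so the overall rates are the right comparison.
Pooled: Diet D 45.1% vs Diet Q 62.5%; Diet Q is higher overall.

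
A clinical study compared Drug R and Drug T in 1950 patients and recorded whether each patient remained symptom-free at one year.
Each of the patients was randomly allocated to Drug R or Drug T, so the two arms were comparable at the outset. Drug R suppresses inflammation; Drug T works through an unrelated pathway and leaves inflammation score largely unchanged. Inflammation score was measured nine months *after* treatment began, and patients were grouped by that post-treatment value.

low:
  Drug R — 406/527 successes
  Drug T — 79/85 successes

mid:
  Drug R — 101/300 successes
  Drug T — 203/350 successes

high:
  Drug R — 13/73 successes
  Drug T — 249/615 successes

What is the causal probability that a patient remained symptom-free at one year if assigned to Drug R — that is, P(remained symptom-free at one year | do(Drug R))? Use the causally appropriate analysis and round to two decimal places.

0.58

Because the drug influences inflammation score, inflammation score is a post-treatment mediator, not a confounder. Stratifying on it would bias the estimate; the causal effect is the crude pooled difference.
So P(outcome | do(Drug R)) is just the pooled rate for Drug R: 520/900 = 0.578.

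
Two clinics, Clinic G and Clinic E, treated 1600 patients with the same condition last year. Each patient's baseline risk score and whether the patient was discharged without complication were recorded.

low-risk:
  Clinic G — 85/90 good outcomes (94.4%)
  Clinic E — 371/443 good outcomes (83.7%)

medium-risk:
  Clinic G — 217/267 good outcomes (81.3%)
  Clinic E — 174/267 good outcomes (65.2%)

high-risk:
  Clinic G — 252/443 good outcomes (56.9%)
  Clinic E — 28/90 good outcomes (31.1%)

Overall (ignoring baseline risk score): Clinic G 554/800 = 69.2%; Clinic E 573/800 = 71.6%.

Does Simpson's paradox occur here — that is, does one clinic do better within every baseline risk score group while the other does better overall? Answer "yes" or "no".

yes

Within each baseline risk score level (low-risk 94.4% vs 83.7%; medium-risk 81.3% vs 65.2%; high-risk 56.9% vs 31.1%), Clinic G has the higher rate every time. Pooled: 69.2% vs 71.6% — Clinic E has the higher rate overall. The two comparisons disagree.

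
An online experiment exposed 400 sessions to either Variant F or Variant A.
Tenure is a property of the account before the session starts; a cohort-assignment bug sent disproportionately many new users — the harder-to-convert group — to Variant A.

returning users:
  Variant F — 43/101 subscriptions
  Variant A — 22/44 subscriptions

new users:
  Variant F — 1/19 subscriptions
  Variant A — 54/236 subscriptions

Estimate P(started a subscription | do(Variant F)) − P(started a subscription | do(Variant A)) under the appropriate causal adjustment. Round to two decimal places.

-0.14

Nothing the variant does changes user tenure; the imbalance is an allocation artefact. With user tenure also predicting the outcome, the pooled figure is confounded, and the within-stratum comparison is the causal one.
Adjusting over the population distribution of user tenure: 0.362·(0.426−0.500) + 0.637·(0.053−0.229) = -0.139.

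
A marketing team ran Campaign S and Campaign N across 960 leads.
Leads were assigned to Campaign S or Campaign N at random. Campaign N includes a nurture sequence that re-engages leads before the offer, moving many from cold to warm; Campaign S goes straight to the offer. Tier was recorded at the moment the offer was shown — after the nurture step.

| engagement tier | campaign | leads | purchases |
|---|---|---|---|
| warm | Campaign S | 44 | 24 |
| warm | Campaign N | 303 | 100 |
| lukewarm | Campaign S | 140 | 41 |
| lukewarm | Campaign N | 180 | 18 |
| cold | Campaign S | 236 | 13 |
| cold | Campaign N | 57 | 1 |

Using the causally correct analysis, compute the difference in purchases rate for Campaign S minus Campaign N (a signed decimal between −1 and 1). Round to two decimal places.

-0.03

The engagement tier-specific comparison favours Campaign S throughout, but the pooled figures favour Campaign N. The question is whether to condition on engagement tier.
The distribution of engagement tier is itself part of what the campaign does — it is an intermediate outcome. Holding it fixed would remove that part of the effect; the total effect is the pooled difference.
The causal difference is the pooled difference: 0.186 − 0.220 = -0.035.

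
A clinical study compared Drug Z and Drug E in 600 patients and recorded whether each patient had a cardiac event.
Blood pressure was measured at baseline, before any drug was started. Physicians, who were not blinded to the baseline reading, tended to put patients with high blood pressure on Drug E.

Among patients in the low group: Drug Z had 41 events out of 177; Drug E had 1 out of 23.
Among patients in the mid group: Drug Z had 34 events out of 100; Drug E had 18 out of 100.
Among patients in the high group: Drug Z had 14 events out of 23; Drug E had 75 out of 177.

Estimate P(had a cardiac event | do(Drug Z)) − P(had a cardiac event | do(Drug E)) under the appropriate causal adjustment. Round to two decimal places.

Since blood pressure is a pre-existing factor (not a product of the drug) and it affects the outcome on its own, it is a confounder. The stratified rates, not the pooled rate, identify the causal effect.
Adjusting over the population distribution of blood pressure: 0.333·(0.232−0.043) + 0.333·(0.340−0.180) + 0.333·(0.609−0.424) = +0.178.

+0.18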